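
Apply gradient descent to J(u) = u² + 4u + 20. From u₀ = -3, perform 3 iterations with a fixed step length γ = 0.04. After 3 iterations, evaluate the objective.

16.606355001344

J′(u) = 2u + 4
u₁ = -3 − 0.04·(-2) = -2.92
u₂ = -2.92 − 0.04·(-1.84) = -2.8464
u₃ = -2.8464 − 0.04·(-1.6928) = -2.778688
J(-2.778688) = 16.606355001344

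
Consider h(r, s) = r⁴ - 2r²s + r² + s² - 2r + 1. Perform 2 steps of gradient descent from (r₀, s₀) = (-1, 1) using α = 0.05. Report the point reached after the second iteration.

∇h = (4r³ - 4rs + 2r - 2, -2r² + 2s)
(r₁, s₁) = (-1, 1) − 0.05·(-4, 0) = (-0.8, 1)
(r₂, s₂) = (-0.8, 1) − 0.05·(-2.448, 0.72) = (-0.6776, 0.964)

(-0.6776, 0.964)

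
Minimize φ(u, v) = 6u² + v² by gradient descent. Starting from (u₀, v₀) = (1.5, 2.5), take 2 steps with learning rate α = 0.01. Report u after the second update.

1.1616

∇φ = (12u, 2v)
Step 1: at (1.5, 2.5), ∇φ = (18, 5) → (1.5, 2.5) − 0.01·(18, 5) = (1.32, 2.45)
Step 2: at (1.32, 2.45), ∇φ = (15.84, 4.9) → (1.32, 2.45) − 0.01·(15.84, 4.9) = (1.1616, 2.401)
u = 1.1616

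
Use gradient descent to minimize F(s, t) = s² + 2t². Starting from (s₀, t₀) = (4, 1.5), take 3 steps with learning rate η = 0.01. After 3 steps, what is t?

1.327104

∇F = (2s, 4t)
Step 1: at (4, 1.5), ∇F = (8, 6) → (4, 1.5) − 0.01·(8, 6) = (3.92, 1.44)
Step 2: at (3.92, 1.44), ∇F = (7.84, 5.76) → (3.92, 1.44) − 0.01·(7.84, 5.76) = (3.8416, 1.3824)
Step 3: at (3.8416, 1.3824), ∇F = (7.6832, 5.5296) → (3.8416, 1.3824) − 0.01·(7.6832, 5.5296) = (3.764768, 1.327104)
t = 1.327104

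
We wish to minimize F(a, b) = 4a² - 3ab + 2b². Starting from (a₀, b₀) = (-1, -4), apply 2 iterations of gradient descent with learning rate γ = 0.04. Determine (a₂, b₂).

∇F = (8a - 3b, -3a + 4b)
Step 1: at (-1, -4), ∇F = (4, -13) → (-1, -4) − 0.04·(4, -13) = (-1.16, -3.48)
Step 2: at (-1.16, -3.48), ∇F = (1.16, -10.44) → (-1.16, -3.48) − 0.04·(1.16, -10.44) = (-1.2064, -3.0624)

(-1.2064, -3.0624)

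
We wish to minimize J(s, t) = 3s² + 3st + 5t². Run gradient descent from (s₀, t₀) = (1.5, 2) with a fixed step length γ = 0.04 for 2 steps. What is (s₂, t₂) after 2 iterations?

(0.5616, 0.504)

∇J = (6s + 3t, 3s + 10t)
(s₁, t₁) = (1.5, 2) − 0.04·(15, 24.5) = (0.9, 1.02)
(s₂, t₂) = (0.9, 1.02) − 0.04·(8.46, 12.9) = (0.5616, 0.504)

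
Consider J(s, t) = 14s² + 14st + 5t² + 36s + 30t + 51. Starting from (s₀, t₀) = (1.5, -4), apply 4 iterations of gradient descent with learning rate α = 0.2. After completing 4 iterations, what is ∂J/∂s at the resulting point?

30437.616

∇J = (28s + 14t + 36, 14s + 10t + 30)
(s₁, t₁) = (1.5, -4) − 0.2·(22, 11) = (-2.9, -6.2)
(s₂, t₂) = (-2.9, -6.2) − 0.2·(-132, -72.6) = (23.5, 8.32)
(s₃, t₃) = (23.5, 8.32) − 0.2·(810.48, 442.2) = (-138.596, -80.12)
(s₄, t₄) = (-138.596, -80.12) − 0.2·(-4966.368, -2711.544) = (854.6776, 462.1888)
∂J/∂s at (854.6776, 462.1888) = 30437.616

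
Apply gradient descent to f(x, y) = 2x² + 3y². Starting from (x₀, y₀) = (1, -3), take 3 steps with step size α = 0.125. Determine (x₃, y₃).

(0.125, -0.046875)

∇f = (4x, 6y)
(x₁, y₁) = (1, -3) − 0.125·(4, -18) = (0.5, -0.75)
(x₂, y₂) = (0.5, -0.75) − 0.125·(2, -4.5) = (0.25, -0.1875)
(x₃, y₃) = (0.25, -0.1875) − 0.125·(1, -1.125) = (0.125, -0.046875)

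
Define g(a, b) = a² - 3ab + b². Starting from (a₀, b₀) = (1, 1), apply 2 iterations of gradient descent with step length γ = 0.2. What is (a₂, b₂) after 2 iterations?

(1.44, 1.44)

∇g = (2a - 3b, -3a + 2b)
Step 1: at (1, 1), ∇g = (-1, -1) → (1, 1) − 0.2·(-1, -1) = (1.2, 1.2)
Step 2: at (1.2, 1.2), ∇g = (-1.2, -1.2) → (1.2, 1.2) − 0.2·(-1.2, -1.2) = (1.44, 1.44)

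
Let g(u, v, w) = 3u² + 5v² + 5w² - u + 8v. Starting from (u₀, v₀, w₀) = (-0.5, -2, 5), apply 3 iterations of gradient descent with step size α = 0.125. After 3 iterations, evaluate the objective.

-3.250732421875

∇g = (6u - 1, 10v + 8, 10w)
Step 1: at (-0.5, -2, 5), ∇g = (-4, -12, 50) → (-0.5, -2, 5) − 0.125·(-4, -12, 50) = (0, -0.5, -1.25)
Step 2: at (0, -0.5, -1.25), ∇g = (-1, 3, -12.5) → (0, -0.5, -1.25) − 0.125·(-1, 3, -12.5) = (0.125, -0.875, 0.3125)
Step 3: at (0.125, -0.875, 0.3125), ∇g = (-0.25, -0.75, 3.125) → (0.125, -0.875, 0.3125) − 0.125·(-0.25, -0.75, 3.125) = (0.15625, -0.78125, -0.078125)
g(0.15625, -0.78125, -0.078125) = -3.250732421875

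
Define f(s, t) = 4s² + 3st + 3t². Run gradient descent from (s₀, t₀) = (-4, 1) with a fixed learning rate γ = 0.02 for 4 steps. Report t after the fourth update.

1.2298504

∇f = (8s + 3t, 3s + 6t)
Step 1: at (-4, 1), ∇f = (-29, -6) → (-4, 1) − 0.02·(-29, -6) = (-3.42, 1.12)
Step 2: at (-3.42, 1.12), ∇f = (-24, -3.54) → (-3.42, 1.12) − 0.02·(-24, -3.54) = (-2.94, 1.1908)
Step 3: at (-2.94, 1.1908), ∇f = (-19.9476, -1.6752) → (-2.94, 1.1908) − 0.02·(-19.9476, -1.6752) = (-2.541048, 1.224304)
Step 4: at (-2.541048, 1.224304), ∇f = (-16.655472, -0.27732) → (-2.541048, 1.224304) − 0.02·(-16.655472, -0.27732) = (-2.20793856, 1.2298504)
t = 1.2298504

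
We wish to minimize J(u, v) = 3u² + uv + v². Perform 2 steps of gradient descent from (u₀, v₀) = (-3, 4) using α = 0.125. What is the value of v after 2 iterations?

∇J = (6u + v, u + 2v)
(u₁, v₁) = (-3, 4) − 0.125·(-14, 5) = (-1.25, 3.375)
(u₂, v₂) = (-1.25, 3.375) − 0.125·(-4.125, 5.5) = (-0.734375, 2.6875)
v = 2.6875

2.6875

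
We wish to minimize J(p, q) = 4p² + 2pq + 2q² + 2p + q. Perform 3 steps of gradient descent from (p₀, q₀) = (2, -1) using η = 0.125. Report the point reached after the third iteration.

∇J = (8p + 2q + 2, 2p + 4q + 1)
(p₁, q₁) = (2, -1) − 0.125·(16, 1) = (0, -1.125)
(p₂, q₂) = (0, -1.125) − 0.125·(-0.25, -3.5) = (0.03125, -0.6875)
(p₃, q₃) = (0.03125, -0.6875) − 0.125·(0.875, -1.6875) = (-0.078125, -0.4765625)

(-0.078125, -0.4765625)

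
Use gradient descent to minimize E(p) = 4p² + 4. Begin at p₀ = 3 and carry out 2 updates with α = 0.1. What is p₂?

0.12

E′(p) = 8p
p₁ = 3 − 0.1·24 = 0.6
p₂ = 0.6 − 0.1·4.8 = 0.12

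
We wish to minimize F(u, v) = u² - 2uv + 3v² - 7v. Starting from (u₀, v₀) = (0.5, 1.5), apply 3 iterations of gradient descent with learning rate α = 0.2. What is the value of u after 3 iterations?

∇F = (2u - 2v, -2u + 6v - 7)
Step 1: at (0.5, 1.5), ∇F = (-2, 1) → (0.5, 1.5) − 0.2·(-2, 1) = (0.9, 1.3)
Step 2: at (0.9, 1.3), ∇F = (-0.8, -1) → (0.9, 1.3) − 0.2·(-0.8, -1) = (1.06, 1.5)
Step 3: at (1.06, 1.5), ∇F = (-0.88, -0.12) → (1.06, 1.5) − 0.2·(-0.88, -0.12) = (1.236, 1.524)
u = 1.236

1.236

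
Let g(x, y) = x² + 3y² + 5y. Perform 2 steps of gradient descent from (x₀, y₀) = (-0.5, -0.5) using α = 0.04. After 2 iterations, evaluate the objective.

-1.79302784

∇g = (2x, 6y + 5)
(x₁, y₁) = (-0.5, -0.5) − 0.04·(-1, 2) = (-0.46, -0.58)
(x₂, y₂) = (-0.46, -0.58) − 0.04·(-0.92, 1.52) = (-0.4232, -0.6408)
g(-0.4232, -0.6408) = -1.79302784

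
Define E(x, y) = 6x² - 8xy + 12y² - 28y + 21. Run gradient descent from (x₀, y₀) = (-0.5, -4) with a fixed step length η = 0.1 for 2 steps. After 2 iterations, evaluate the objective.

2652.836

∇E = (12x - 8y, -8x + 24y - 28)
(x₁, y₁) = (-0.5, -4) − 0.1·(26, -120) = (-3.1, 8)
(x₂, y₂) = (-3.1, 8) − 0.1·(-101.2, 188.8) = (7.02, -10.88)
E(7.02, -10.88) = 2652.836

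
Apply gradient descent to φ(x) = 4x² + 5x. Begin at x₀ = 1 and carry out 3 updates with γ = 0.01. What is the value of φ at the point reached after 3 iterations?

4.842124701696

φ′(x) = 8x + 5
Step 1: φ′(1) = 13; x₁ = 1 − 0.01·13 = 0.87
Step 2: φ′(0.87) = 11.96; x₂ = 0.87 − 0.01·11.96 = 0.7504
Step 3: φ′(0.7504) = 11.0032; x₃ = 0.7504 − 0.01·11.0032 = 0.640368
φ(0.640368) = 4.842124701696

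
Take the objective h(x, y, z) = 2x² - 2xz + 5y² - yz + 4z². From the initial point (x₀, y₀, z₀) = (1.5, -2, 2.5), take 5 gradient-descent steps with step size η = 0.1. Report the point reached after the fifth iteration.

∇h = (4x - 2z, 10y - z, -2x - y + 8z)
Step 1: at (1.5, -2, 2.5), ∇h = (1, -22.5, 19) → (1.5, -2, 2.5) − 0.1·(1, -22.5, 19) = (1.4, 0.25, 0.6)
Step 2: at (1.4, 0.25, 0.6), ∇h = (4.4, 1.9, 1.75) → (1.4, 0.25, 0.6) − 0.1·(4.4, 1.9, 1.75) = (0.96, 0.06, 0.425)
Step 3: at (0.96, 0.06, 0.425), ∇h = (2.99, 0.175, 1.42) → (0.96, 0.06, 0.425) − 0.1·(2.99, 0.175, 1.42) = (0.661, 0.0425, 0.283)
Step 4: at (0.661, 0.0425, 0.283), ∇h = (2.078, 0.142, 0.8995) → (0.661, 0.0425, 0.283) − 0.1·(2.078, 0.142, 0.8995) = (0.4532, 0.0283, 0.19305)
Step 5: at (0.4532, 0.0283, 0.19305), ∇h = (1.4267, 0.08995, 0.6097) → (0.4532, 0.0283, 0.19305) − 0.1·(1.4267, 0.08995, 0.6097) = (0.31053, 0.019305, 0.13208)

(0.31053, 0.019305, 0.13208)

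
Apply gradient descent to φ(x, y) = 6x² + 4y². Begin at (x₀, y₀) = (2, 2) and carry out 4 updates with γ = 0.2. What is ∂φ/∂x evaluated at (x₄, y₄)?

∇φ = (12x, 8y)
(x₁, y₁) = (2, 2) − 0.2·(24, 16) = (-2.8, -1.2)
(x₂, y₂) = (-2.8, -1.2) − 0.2·(-33.6, -9.6) = (3.92, 0.72)
(x₃, y₃) = (3.92, 0.72) − 0.2·(47.04, 5.76) = (-5.488, -0.432)
(x₄, y₄) = (-5.488, -0.432) − 0.2·(-65.856, -3.456) = (7.6832, 0.2592)
∂φ/∂x at (7.6832, 0.2592) = 92.1984

92.1984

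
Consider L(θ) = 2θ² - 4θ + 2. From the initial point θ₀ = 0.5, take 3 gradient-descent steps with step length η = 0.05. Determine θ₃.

L′(θ) = 4θ - 4
θ₁ = 0.5 − 0.05·(-2) = 0.6
θ₂ = 0.6 − 0.05·(-1.6) = 0.68
θ₃ = 0.68 − 0.05·(-1.28) = 0.744

0.744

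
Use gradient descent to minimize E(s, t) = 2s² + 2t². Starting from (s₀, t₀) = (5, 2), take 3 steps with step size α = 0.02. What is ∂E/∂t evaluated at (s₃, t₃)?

6.229504

∇E = (4s, 4t)
(s₁, t₁) = (5, 2) − 0.02·(20, 8) = (4.6, 1.84)
(s₂, t₂) = (4.6, 1.84) − 0.02·(18.4, 7.36) = (4.232, 1.6928)
(s₃, t₃) = (4.232, 1.6928) − 0.02·(16.928, 6.7712) = (3.89344, 1.557376)
∂E/∂t at (3.89344, 1.557376) = 6.229504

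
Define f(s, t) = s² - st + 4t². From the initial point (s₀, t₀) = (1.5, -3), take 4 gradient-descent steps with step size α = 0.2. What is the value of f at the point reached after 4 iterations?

∇f = (2s - t, -s + 8t)
(s₁, t₁) = (1.5, -3) − 0.2·(6, -25.5) = (0.3, 2.1)
(s₂, t₂) = (0.3, 2.1) − 0.2·(-1.5, 16.5) = (0.6, -1.2)
(s₃, t₃) = (0.6, -1.2) − 0.2·(2.4, -10.2) = (0.12, 0.84)
(s₄, t₄) = (0.12, 0.84) − 0.2·(-0.6, 6.6) = (0.24, -0.48)
f(0.24, -0.48) = 1.0944

1.0944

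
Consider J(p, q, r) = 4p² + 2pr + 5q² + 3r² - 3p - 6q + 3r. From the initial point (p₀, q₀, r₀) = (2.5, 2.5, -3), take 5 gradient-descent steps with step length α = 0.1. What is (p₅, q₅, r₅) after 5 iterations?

(0.60752, 0.6, -0.78224)

∇J = (8p + 2r - 3, 10q - 6, 2p + 6r + 3)
Step 1: at (2.5, 2.5, -3), ∇J = (11, 19, -10) → (2.5, 2.5, -3) − 0.1·(11, 19, -10) = (1.4, 0.6, -2)
Step 2: at (1.4, 0.6, -2), ∇J = (4.2, 0, -6.2) → (1.4, 0.6, -2) − 0.1·(4.2, 0, -6.2) = (0.98, 0.6, -1.38)
Step 3: at (0.98, 0.6, -1.38), ∇J = (2.08, 0, -3.32) → (0.98, 0.6, -1.38) − 0.1·(2.08, 0, -3.32) = (0.772, 0.6, -1.048)
Step 4: at (0.772, 0.6, -1.048), ∇J = (1.08, 0, -1.744) → (0.772, 0.6, -1.048) − 0.1·(1.08, 0, -1.744) = (0.664, 0.6, -0.8736)
Step 5: at (0.664, 0.6, -0.8736), ∇J = (0.5648, 0, -0.9136) → (0.664, 0.6, -0.8736) − 0.1·(0.5648, 0, -0.9136) = (0.60752, 0.6, -0.78224)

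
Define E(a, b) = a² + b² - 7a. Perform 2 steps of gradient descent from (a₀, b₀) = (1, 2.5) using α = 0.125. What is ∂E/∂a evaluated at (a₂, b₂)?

∇E = (2a - 7, 2b)
Step 1: at (1, 2.5), ∇E = (-5, 5) → (1, 2.5) − 0.125·(-5, 5) = (1.625, 1.875)
Step 2: at (1.625, 1.875), ∇E = (-3.75, 3.75) → (1.625, 1.875) − 0.125·(-3.75, 3.75) = (2.09375, 1.40625)
∂E/∂a at (2.09375, 1.40625) = -2.8125

-2.8125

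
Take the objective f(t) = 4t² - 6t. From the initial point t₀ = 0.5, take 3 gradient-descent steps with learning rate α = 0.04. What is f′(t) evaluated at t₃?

f′(t) = 8t - 6
Step 1: f′(0.5) = -2; t₁ = 0.5 − 0.04·(-2) = 0.58
Step 2: f′(0.58) = -1.36; t₂ = 0.58 − 0.04·(-1.36) = 0.6344
Step 3: f′(0.6344) = -0.9248; t₃ = 0.6344 − 0.04·(-0.9248) = 0.671392
f′(t) at (0.671392) = -0.628864

-0.628864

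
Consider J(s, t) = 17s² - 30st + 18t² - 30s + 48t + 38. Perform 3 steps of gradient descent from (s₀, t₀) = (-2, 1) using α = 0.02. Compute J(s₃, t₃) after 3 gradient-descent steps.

4.166652411904

∇J = (34s - 30t - 30, -30s + 36t + 48)
(s₁, t₁) = (-2, 1) − 0.02·(-128, 144) = (0.56, -1.88)
(s₂, t₂) = (0.56, -1.88) − 0.02·(45.44, -36.48) = (-0.3488, -1.1504)
(s₃, t₃) = (-0.3488, -1.1504) − 0.02·(-7.3472, 17.0496) = (-0.201856, -1.491392)
J(-0.201856, -1.491392) = 4.166652411904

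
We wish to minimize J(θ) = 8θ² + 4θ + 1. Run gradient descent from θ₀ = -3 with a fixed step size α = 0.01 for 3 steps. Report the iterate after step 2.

-2.1904

J′(θ) = 16θ + 4
θ₁ = -3 − 0.01·(-44) = -2.56
θ₂ = -2.56 − 0.01·(-36.96) = -2.1904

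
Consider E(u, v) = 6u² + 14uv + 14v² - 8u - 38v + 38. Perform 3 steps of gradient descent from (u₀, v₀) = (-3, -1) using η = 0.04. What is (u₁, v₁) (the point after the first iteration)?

(-0.68, 3.32)

∇E = (12u + 14v - 8, 14u + 28v - 38)
(u₁, v₁) = (-3, -1) − 0.04·(-58, -108) = (-0.68, 3.32)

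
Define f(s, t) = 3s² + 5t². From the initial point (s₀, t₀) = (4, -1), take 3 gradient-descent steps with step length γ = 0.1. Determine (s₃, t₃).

(0.256, 0)

∇f = (6s, 10t)
Step 1: at (4, -1), ∇f = (24, -10) → (4, -1) − 0.1·(24, -10) = (1.6, 0)
Step 2: at (1.6, 0), ∇f = (9.6, 0) → (1.6, 0) − 0.1·(9.6, 0) = (0.64, 0)
Step 3: at (0.64, 0), ∇f = (3.84, 0) → (0.64, 0) − 0.1·(3.84, 0) = (0.256, 0)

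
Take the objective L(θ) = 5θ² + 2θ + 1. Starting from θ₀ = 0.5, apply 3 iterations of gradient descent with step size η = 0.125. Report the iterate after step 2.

L′(θ) = 10θ + 2
Step 1: L′(0.5) = 7; θ₁ = 0.5 − 0.125·7 = -0.375
Step 2: L′(-0.375) = -1.75; θ₂ = -0.375 − 0.125·(-1.75) = -0.15625

-0.15625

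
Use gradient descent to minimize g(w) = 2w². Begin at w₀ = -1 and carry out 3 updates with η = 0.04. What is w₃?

-0.592704

g′(w) = 4w
Step 1: g′(-1) = -4; w₁ = -1 − 0.04·(-4) = -0.84
Step 2: g′(-0.84) = -3.36; w₂ = -0.84 − 0.04·(-3.36) = -0.7056
Step 3: g′(-0.7056) = -2.8224; w₃ = -0.7056 − 0.04·(-2.8224) = -0.592704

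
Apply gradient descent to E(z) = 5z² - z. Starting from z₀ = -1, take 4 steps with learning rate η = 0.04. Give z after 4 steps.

-0.04256

E′(z) = 10z - 1
z₁ = -1 − 0.04·(-11) = -0.56
z₂ = -0.56 − 0.04·(-6.6) = -0.296
z₃ = -0.296 − 0.04·(-3.96) = -0.1376
z₄ = -0.1376 − 0.04·(-2.376) = -0.04256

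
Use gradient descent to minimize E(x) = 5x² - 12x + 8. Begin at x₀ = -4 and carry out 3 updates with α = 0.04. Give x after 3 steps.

0.0768

E′(x) = 10x - 12
x₁ = -4 − 0.04·(-52) = -1.92
x₂ = -1.92 − 0.04·(-31.2) = -0.672
x₃ = -0.672 − 0.04·(-18.72) = 0.0768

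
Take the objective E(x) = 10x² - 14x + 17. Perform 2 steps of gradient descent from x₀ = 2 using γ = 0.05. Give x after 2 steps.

E′(x) = 20x - 14
Step 1: E′(2) = 26; x₁ = 2 − 0.05·26 = 0.7
Step 2: E′(0.7) = 0; x₂ = 0.7 − 0.05·0 = 0.7

0.7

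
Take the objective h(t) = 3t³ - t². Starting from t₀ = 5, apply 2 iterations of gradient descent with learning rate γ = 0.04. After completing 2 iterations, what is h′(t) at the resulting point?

h′(t) = 9t² - 2t
Step 1: h′(5) = 215; t₁ = 5 − 0.04·215 = -3.6
Step 2: h′(-3.6) = 123.84; t₂ = -3.6 − 0.04·123.84 = -8.5536
h′(t) at (-8.5536) = 675.58385664

675.58385664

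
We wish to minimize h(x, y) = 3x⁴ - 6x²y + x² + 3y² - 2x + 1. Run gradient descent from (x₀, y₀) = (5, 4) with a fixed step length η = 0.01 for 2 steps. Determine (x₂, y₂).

(42.00416384, 8.483344)

∇h = (12x³ - 12xy + 2x - 2, -6x² + 6y)
(x₁, y₁) = (5, 4) − 0.01·(1268, -126) = (-7.68, 5.26)
(x₂, y₂) = (-7.68, 5.26) − 0.01·(-4968.416384, -322.3344) = (42.00416384, 8.483344)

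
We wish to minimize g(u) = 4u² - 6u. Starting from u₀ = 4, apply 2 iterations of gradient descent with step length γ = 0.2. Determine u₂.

1.92

g′(u) = 8u - 6
u₁ = 4 − 0.2·26 = -1.2
u₂ = -1.2 − 0.2·(-15.6) = 1.92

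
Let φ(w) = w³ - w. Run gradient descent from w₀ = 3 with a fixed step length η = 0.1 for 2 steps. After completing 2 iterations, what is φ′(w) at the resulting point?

φ′(w) = 3w² - 1
Step 1: φ′(3) = 26; w₁ = 3 − 0.1·26 = 0.4
Step 2: φ′(0.4) = -0.52; w₂ = 0.4 − 0.1·(-0.52) = 0.452
φ′(w) at (0.452) = -0.387088

-0.387088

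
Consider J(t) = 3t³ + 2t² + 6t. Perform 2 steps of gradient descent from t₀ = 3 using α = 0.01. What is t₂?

1.505991

J′(t) = 9t² + 4t + 6
t₁ = 3 − 0.01·99 = 2.01
t₂ = 2.01 − 0.01·50.4009 = 1.505991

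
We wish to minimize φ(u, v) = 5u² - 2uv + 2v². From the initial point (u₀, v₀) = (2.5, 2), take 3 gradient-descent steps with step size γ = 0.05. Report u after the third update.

0.6175

∇φ = (10u - 2v, -2u + 4v)
Step 1: at (2.5, 2), ∇φ = (21, 3) → (2.5, 2) − 0.05·(21, 3) = (1.45, 1.85)
Step 2: at (1.45, 1.85), ∇φ = (10.8, 4.5) → (1.45, 1.85) − 0.05·(10.8, 4.5) = (0.91, 1.625)
Step 3: at (0.91, 1.625), ∇φ = (5.85, 4.68) → (0.91, 1.625) − 0.05·(5.85, 4.68) = (0.6175, 1.391)
u = 0.6175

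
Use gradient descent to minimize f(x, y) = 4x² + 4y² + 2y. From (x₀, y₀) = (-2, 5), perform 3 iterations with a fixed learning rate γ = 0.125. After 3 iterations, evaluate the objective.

∇f = (8x, 8y + 2)
Step 1: at (-2, 5), ∇f = (-16, 42) → (-2, 5) − 0.125·(-16, 42) = (0, -0.25)
Step 2: at (0, -0.25), ∇f = (0, 0) → (0, -0.25) − 0.125·(0, 0) = (0, -0.25)
Step 3: at (0, -0.25), ∇f = (0, 0) → (0, -0.25) − 0.125·(0, 0) = (0, -0.25)
f(0, -0.25) = -0.25

-0.25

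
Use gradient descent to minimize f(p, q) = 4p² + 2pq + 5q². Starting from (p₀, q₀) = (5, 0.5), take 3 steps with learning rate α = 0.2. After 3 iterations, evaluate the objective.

197.328848

∇f = (8p + 2q, 2p + 10q)
(p₁, q₁) = (5, 0.5) − 0.2·(41, 15) = (-3.2, -2.5)
(p₂, q₂) = (-3.2, -2.5) − 0.2·(-30.6, -31.4) = (2.92, 3.78)
(p₃, q₃) = (2.92, 3.78) − 0.2·(30.92, 43.64) = (-3.264, -4.948)
f(-3.264, -4.948) = 197.328848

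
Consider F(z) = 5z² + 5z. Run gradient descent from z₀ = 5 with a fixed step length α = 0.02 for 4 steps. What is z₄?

1.7528

F′(z) = 10z + 5
Step 1: F′(5) = 55; z₁ = 5 − 0.02·55 = 3.9
Step 2: F′(3.9) = 44; z₂ = 3.9 − 0.02·44 = 3.02
Step 3: F′(3.02) = 35.2; z₃ = 3.02 − 0.02·35.2 = 2.316
Step 4: F′(2.316) = 28.16; z₄ = 2.316 − 0.02·28.16 = 1.7528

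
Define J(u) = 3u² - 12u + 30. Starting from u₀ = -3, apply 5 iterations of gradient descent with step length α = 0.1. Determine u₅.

1.9488

J′(u) = 6u - 12
Step 1: J′(-3) = -30; u₁ = -3 − 0.1·(-30) = 0
Step 2: J′(0) = -12; u₂ = 0 − 0.1·(-12) = 1.2
Step 3: J′(1.2) = -4.8; u₃ = 1.2 − 0.1·(-4.8) = 1.68
Step 4: J′(1.68) = -1.92; u₄ = 1.68 − 0.1·(-1.92) = 1.872
Step 5: J′(1.872) = -0.768; u₅ = 1.872 − 0.1·(-0.768) = 1.9488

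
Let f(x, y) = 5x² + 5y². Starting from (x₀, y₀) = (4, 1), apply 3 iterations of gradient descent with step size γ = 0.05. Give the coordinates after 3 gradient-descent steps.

(0.5, 0.125)

∇f = (10x, 10y)
Step 1: at (4, 1), ∇f = (40, 10) → (4, 1) − 0.05·(40, 10) = (2, 0.5)
Step 2: at (2, 0.5), ∇f = (20, 5) → (2, 0.5) − 0.05·(20, 5) = (1, 0.25)
Step 3: at (1, 0.25), ∇f = (10, 2.5) → (1, 0.25) − 0.05·(10, 2.5) = (0.5, 0.125)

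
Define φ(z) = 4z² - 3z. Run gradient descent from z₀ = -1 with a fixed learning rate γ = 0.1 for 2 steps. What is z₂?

0.32

φ′(z) = 8z - 3
z₁ = -1 − 0.1·(-11) = 0.1
z₂ = 0.1 − 0.1·(-2.2) = 0.32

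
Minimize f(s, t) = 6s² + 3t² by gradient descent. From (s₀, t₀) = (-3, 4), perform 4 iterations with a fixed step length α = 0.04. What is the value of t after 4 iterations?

∇f = (12s, 6t)
Step 1: at (-3, 4), ∇f = (-36, 24) → (-3, 4) − 0.04·(-36, 24) = (-1.56, 3.04)
Step 2: at (-1.56, 3.04), ∇f = (-18.72, 18.24) → (-1.56, 3.04) − 0.04·(-18.72, 18.24) = (-0.8112, 2.3104)
Step 3: at (-0.8112, 2.3104), ∇f = (-9.7344, 13.8624) → (-0.8112, 2.3104) − 0.04·(-9.7344, 13.8624) = (-0.421824, 1.755904)
Step 4: at (-0.421824, 1.755904), ∇f = (-5.061888, 10.535424) → (-0.421824, 1.755904) − 0.04·(-5.061888, 10.535424) = (-0.21934848, 1.33448704)
t = 1.33448704

1.33448704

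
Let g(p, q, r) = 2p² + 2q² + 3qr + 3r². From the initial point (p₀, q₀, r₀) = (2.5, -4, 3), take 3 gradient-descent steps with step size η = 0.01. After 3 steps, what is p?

∇g = (4p, 4q + 3r, 3q + 6r)
(p₁, q₁, r₁) = (2.5, -4, 3) − 0.01·(10, -7, 6) = (2.4, -3.93, 2.94)
(p₂, q₂, r₂) = (2.4, -3.93, 2.94) − 0.01·(9.6, -6.9, 5.85) = (2.304, -3.861, 2.8815)
(p₃, q₃, r₃) = (2.304, -3.861, 2.8815) − 0.01·(9.216, -6.7995, 5.706) = (2.21184, -3.793005, 2.82444)
p = 2.21184

2.21184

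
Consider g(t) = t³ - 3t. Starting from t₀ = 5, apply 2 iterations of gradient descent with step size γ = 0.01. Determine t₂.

3.760448

g′(t) = 3t² - 3
t₁ = 5 − 0.01·72 = 4.28
t₂ = 4.28 − 0.01·51.9552 = 3.760448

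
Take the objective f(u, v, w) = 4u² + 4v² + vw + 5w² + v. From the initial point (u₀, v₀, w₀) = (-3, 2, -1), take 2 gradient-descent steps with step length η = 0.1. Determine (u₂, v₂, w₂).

(-0.12, 0, -0.04)

∇f = (8u, 8v + w + 1, v + 10w)
(u₁, v₁, w₁) = (-3, 2, -1) − 0.1·(-24, 16, -8) = (-0.6, 0.4, -0.2)
(u₂, v₂, w₂) = (-0.6, 0.4, -0.2) − 0.1·(-4.8, 4, -1.6) = (-0.12, 0, -0.04)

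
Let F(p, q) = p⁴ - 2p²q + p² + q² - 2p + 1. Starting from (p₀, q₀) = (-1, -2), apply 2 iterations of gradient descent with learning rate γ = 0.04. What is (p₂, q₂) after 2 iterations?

(-0.14235904, -1.608832)

∇F = (4p³ - 4pq + 2p - 2, -2p² + 2q)
(p₁, q₁) = (-1, -2) − 0.04·(-16, -6) = (-0.36, -1.76)
(p₂, q₂) = (-0.36, -1.76) − 0.04·(-5.441024, -3.7792) = (-0.14235904, -1.608832)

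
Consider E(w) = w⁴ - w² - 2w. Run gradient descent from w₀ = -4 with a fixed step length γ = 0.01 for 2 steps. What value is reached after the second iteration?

E′(w) = 4w³ - 2w - 2
Step 1: E′(-4) = -250; w₁ = -4 − 0.01·(-250) = -1.5
Step 2: E′(-1.5) = -12.5; w₂ = -1.5 − 0.01·(-12.5) = -1.375

-1.375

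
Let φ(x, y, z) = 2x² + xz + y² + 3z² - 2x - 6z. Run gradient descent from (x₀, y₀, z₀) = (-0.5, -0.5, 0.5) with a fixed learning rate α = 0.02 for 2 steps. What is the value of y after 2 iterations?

-0.4608

∇φ = (4x + z - 2, 2y, x + 6z - 6)
Step 1: at (-0.5, -0.5, 0.5), ∇φ = (-3.5, -1, -3.5) → (-0.5, -0.5, 0.5) − 0.02·(-3.5, -1, -3.5) = (-0.43, -0.48, 0.57)
Step 2: at (-0.43, -0.48, 0.57), ∇φ = (-3.15, -0.96, -3.01) → (-0.43, -0.48, 0.57) − 0.02·(-3.15, -0.96, -3.01) = (-0.367, -0.4608, 0.6302)
y = -0.4608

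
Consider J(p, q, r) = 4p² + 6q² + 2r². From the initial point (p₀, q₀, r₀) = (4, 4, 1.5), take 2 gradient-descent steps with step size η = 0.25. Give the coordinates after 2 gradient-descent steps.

(4, 16, 0)

∇J = (8p, 12q, 4r)
Step 1: at (4, 4, 1.5), ∇J = (32, 48, 6) → (4, 4, 1.5) − 0.25·(32, 48, 6) = (-4, -8, 0)
Step 2: at (-4, -8, 0), ∇J = (-32, -96, 0) → (-4, -8, 0) − 0.25·(-32, -96, 0) = (4, 16, 0)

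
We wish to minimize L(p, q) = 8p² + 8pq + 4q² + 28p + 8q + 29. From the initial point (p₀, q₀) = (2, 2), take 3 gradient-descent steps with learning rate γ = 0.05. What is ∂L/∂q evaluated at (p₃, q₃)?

∇L = (16p + 8q + 28, 8p + 8q + 8)
(p₁, q₁) = (2, 2) − 0.05·(76, 40) = (-1.8, 0)
(p₂, q₂) = (-1.8, 0) − 0.05·(-0.8, -6.4) = (-1.76, 0.32)
(p₃, q₃) = (-1.76, 0.32) − 0.05·(2.4, -3.52) = (-1.88, 0.496)
∂L/∂q at (-1.88, 0.496) = -3.072

-3.072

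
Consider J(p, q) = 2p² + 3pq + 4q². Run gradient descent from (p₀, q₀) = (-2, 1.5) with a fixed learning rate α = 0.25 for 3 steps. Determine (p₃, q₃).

∇J = (4p + 3q, 3p + 8q)
Step 1: at (-2, 1.5), ∇J = (-3.5, 6) → (-2, 1.5) − 0.25·(-3.5, 6) = (-1.125, 0)
Step 2: at (-1.125, 0), ∇J = (-4.5, -3.375) → (-1.125, 0) − 0.25·(-4.5, -3.375) = (0, 0.84375)
Step 3: at (0, 0.84375), ∇J = (2.53125, 6.75) → (0, 0.84375) − 0.25·(2.53125, 6.75) = (-0.6328125, -0.84375)

(-0.6328125, -0.84375)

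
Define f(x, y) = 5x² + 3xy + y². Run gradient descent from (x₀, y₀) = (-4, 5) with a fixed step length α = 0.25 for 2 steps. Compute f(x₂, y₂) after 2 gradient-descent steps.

∇f = (10x + 3y, 3x + 2y)
Step 1: at (-4, 5), ∇f = (-25, -2) → (-4, 5) − 0.25·(-25, -2) = (2.25, 5.5)
Step 2: at (2.25, 5.5), ∇f = (39, 17.75) → (2.25, 5.5) − 0.25·(39, 17.75) = (-7.5, 1.0625)
f(-7.5, 1.0625) = 258.47265625

258.47265625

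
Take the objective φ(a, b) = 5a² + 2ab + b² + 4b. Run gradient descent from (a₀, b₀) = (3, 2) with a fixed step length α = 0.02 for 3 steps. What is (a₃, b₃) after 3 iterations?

(1.370624, 1.267776)

∇φ = (10a + 2b, 2a + 2b + 4)
(a₁, b₁) = (3, 2) − 0.02·(34, 14) = (2.32, 1.72)
(a₂, b₂) = (2.32, 1.72) − 0.02·(26.64, 12.08) = (1.7872, 1.4784)
(a₃, b₃) = (1.7872, 1.4784) − 0.02·(20.8288, 10.5312) = (1.370624, 1.267776)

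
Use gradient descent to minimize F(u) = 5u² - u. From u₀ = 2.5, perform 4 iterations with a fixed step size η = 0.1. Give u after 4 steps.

0.1

F′(u) = 10u - 1
Step 1: F′(2.5) = 24; u₁ = 2.5 − 0.1·24 = 0.1
Step 2: F′(0.1) = 0; u₂ = 0.1 − 0.1·0 = 0.1
Step 3: F′(0.1) = 0; u₃ = 0.1 − 0.1·0 = 0.1
Step 4: F′(0.1) = 0; u₄ = 0.1 − 0.1·0 = 0.1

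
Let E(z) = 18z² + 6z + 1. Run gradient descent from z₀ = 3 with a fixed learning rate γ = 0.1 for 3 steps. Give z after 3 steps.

-55.824

E′(z) = 36z + 6
z₁ = 3 − 0.1·114 = -8.4
z₂ = -8.4 − 0.1·(-296.4) = 21.24
z₃ = 21.24 − 0.1·770.64 = -55.824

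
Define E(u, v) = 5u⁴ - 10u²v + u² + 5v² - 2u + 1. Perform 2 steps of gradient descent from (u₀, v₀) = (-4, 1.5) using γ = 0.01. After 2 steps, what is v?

8.584

∇E = (20u³ - 20uv + 2u - 2, -10u² + 10v)
(u₁, v₁) = (-4, 1.5) − 0.01·(-1170, -145) = (7.7, 2.95)
(u₂, v₂) = (7.7, 2.95) − 0.01·(8689.76, -563.4) = (-79.1976, 8.584)
v = 8.584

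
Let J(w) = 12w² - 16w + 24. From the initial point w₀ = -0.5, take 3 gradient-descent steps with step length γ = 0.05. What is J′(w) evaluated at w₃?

J′(w) = 24w - 16
Step 1: J′(-0.5) = -28; w₁ = -0.5 − 0.05·(-28) = 0.9
Step 2: J′(0.9) = 5.6; w₂ = 0.9 − 0.05·5.6 = 0.62
Step 3: J′(0.62) = -1.12; w₃ = 0.62 − 0.05·(-1.12) = 0.676
J′(w) at (0.676) = 0.224

0.224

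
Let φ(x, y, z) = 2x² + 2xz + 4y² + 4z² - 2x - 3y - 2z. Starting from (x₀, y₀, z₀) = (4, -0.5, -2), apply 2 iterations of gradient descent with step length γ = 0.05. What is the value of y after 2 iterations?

∇φ = (4x + 2z - 2, 8y - 3, 2x + 8z - 2)
Step 1: at (4, -0.5, -2), ∇φ = (10, -7, -10) → (4, -0.5, -2) − 0.05·(10, -7, -10) = (3.5, -0.15, -1.5)
Step 2: at (3.5, -0.15, -1.5), ∇φ = (9, -4.2, -7) → (3.5, -0.15, -1.5) − 0.05·(9, -4.2, -7) = (3.05, 0.06, -1.15)
y = 0.06

0.06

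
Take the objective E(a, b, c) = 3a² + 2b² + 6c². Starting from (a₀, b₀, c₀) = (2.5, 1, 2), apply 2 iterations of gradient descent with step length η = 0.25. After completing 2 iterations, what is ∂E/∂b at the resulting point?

0

∇E = (6a, 4b, 12c)
(a₁, b₁, c₁) = (2.5, 1, 2) − 0.25·(15, 4, 24) = (-1.25, 0, -4)
(a₂, b₂, c₂) = (-1.25, 0, -4) − 0.25·(-7.5, 0, -48) = (0.625, 0, 8)
∂E/∂b at (0.625, 0, 8) = 0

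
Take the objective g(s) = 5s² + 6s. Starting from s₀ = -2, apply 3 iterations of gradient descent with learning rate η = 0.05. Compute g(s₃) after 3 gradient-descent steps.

-1.646875

g′(s) = 10s + 6
Step 1: g′(-2) = -14; s₁ = -2 − 0.05·(-14) = -1.3
Step 2: g′(-1.3) = -7; s₂ = -1.3 − 0.05·(-7) = -0.95
Step 3: g′(-0.95) = -3.5; s₃ = -0.95 − 0.05·(-3.5) = -0.775
g(-0.775) = -1.646875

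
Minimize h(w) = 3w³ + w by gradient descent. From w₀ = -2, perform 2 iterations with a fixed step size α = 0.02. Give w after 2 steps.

h′(w) = 9w² + 1
Step 1: h′(-2) = 37; w₁ = -2 − 0.02·37 = -2.74
Step 2: h′(-2.74) = 68.5684; w₂ = -2.74 − 0.02·68.5684 = -4.111368

-4.111368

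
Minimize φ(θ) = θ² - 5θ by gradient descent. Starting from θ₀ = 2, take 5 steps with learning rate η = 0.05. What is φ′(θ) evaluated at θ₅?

-0.59049

φ′(θ) = 2θ - 5
Step 1: φ′(2) = -1; θ₁ = 2 − 0.05·(-1) = 2.05
Step 2: φ′(2.05) = -0.9; θ₂ = 2.05 − 0.05·(-0.9) = 2.095
Step 3: φ′(2.095) = -0.81; θ₃ = 2.095 − 0.05·(-0.81) = 2.1355
Step 4: φ′(2.1355) = -0.729; θ₄ = 2.1355 − 0.05·(-0.729) = 2.17195
Step 5: φ′(2.17195) = -0.6561; θ₅ = 2.17195 − 0.05·(-0.6561) = 2.204755
φ′(θ) at (2.204755) = -0.59049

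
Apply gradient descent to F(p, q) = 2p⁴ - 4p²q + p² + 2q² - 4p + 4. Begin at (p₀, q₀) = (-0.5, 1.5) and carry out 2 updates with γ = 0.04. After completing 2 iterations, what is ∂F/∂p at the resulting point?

-1.517817856

∇F = (8p³ - 8pq + 2p - 4, -4p² + 4q)
(p₁, q₁) = (-0.5, 1.5) − 0.04·(0, 5) = (-0.5, 1.3)
(p₂, q₂) = (-0.5, 1.3) − 0.04·(-0.8, 4.2) = (-0.468, 1.132)
∂F/∂p at (-0.468, 1.132) = -1.517817856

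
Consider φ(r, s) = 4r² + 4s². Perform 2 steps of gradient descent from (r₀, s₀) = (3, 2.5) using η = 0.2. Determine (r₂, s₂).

(1.08, 0.9)

∇φ = (8r, 8s)
(r₁, s₁) = (3, 2.5) − 0.2·(24, 20) = (-1.8, -1.5)
(r₂, s₂) = (-1.8, -1.5) − 0.2·(-14.4, -12) = (1.08, 0.9)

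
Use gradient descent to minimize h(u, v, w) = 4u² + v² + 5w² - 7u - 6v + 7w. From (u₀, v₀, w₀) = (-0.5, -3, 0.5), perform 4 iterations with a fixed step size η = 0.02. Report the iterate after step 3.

(0.060032, -2.308416, -0.0856)

∇h = (8u - 7, 2v - 6, 10w + 7)
(u₁, v₁, w₁) = (-0.5, -3, 0.5) − 0.02·(-11, -12, 12) = (-0.28, -2.76, 0.26)
(u₂, v₂, w₂) = (-0.28, -2.76, 0.26) − 0.02·(-9.24, -11.52, 9.6) = (-0.0952, -2.5296, 0.068)
(u₃, v₃, w₃) = (-0.0952, -2.5296, 0.068) − 0.02·(-7.7616, -11.0592, 7.68) = (0.060032, -2.308416, -0.0856)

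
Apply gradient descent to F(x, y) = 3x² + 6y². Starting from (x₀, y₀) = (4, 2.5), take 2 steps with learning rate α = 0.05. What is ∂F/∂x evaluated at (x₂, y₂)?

∇F = (6x, 12y)
(x₁, y₁) = (4, 2.5) − 0.05·(24, 30) = (2.8, 1)
(x₂, y₂) = (2.8, 1) − 0.05·(16.8, 12) = (1.96, 0.4)
∂F/∂x at (1.96, 0.4) = 11.76

11.76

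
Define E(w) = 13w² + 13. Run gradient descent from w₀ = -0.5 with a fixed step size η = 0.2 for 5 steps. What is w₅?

E′(w) = 26w
w₁ = -0.5 − 0.2·(-13) = 2.1
w₂ = 2.1 − 0.2·54.6 = -8.82
w₃ = -8.82 − 0.2·(-229.32) = 37.044
w₄ = 37.044 − 0.2·963.144 = -155.5848
w₅ = -155.5848 − 0.2·(-4045.2048) = 653.45616

653.45616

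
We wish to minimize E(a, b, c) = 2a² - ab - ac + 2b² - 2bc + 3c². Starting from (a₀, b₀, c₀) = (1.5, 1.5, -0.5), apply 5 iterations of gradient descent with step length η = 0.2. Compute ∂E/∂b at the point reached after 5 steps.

0.11056

∇E = (4a - b - c, -a + 4b - 2c, -a - 2b + 6c)
Step 1: at (1.5, 1.5, -0.5), ∇E = (5, 5.5, -7.5) → (1.5, 1.5, -0.5) − 0.2·(5, 5.5, -7.5) = (0.5, 0.4, 1)
Step 2: at (0.5, 0.4, 1), ∇E = (0.6, -0.9, 4.7) → (0.5, 0.4, 1) − 0.2·(0.6, -0.9, 4.7) = (0.38, 0.58, 0.06)
Step 3: at (0.38, 0.58, 0.06), ∇E = (0.88, 1.82, -1.18) → (0.38, 0.58, 0.06) − 0.2·(0.88, 1.82, -1.18) = (0.204, 0.216, 0.296)
Step 4: at (0.204, 0.216, 0.296), ∇E = (0.304, 0.068, 1.14) → (0.204, 0.216, 0.296) − 0.2·(0.304, 0.068, 1.14) = (0.1432, 0.2024, 0.068)
Step 5: at (0.1432, 0.2024, 0.068), ∇E = (0.3024, 0.5304, -0.14) → (0.1432, 0.2024, 0.068) − 0.2·(0.3024, 0.5304, -0.14) = (0.08272, 0.09632, 0.096)
∂E/∂b at (0.08272, 0.09632, 0.096) = 0.11056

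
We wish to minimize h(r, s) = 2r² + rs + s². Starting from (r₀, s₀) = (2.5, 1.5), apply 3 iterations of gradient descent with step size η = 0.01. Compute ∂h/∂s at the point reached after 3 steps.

4.8535285

∇h = (4r + s, r + 2s)
Step 1: at (2.5, 1.5), ∇h = (11.5, 5.5) → (2.5, 1.5) − 0.01·(11.5, 5.5) = (2.385, 1.445)
Step 2: at (2.385, 1.445), ∇h = (10.985, 5.275) → (2.385, 1.445) − 0.01·(10.985, 5.275) = (2.27515, 1.39225)
Step 3: at (2.27515, 1.39225), ∇h = (10.49285, 5.05965) → (2.27515, 1.39225) − 0.01·(10.49285, 5.05965) = (2.1702215, 1.3416535)
∂h/∂s at (2.1702215, 1.3416535) = 4.8535285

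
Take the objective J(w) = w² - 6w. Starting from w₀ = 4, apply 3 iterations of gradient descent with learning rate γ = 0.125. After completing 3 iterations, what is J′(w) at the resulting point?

J′(w) = 2w - 6
w₁ = 4 − 0.125·2 = 3.75
w₂ = 3.75 − 0.125·1.5 = 3.5625
w₃ = 3.5625 − 0.125·1.125 = 3.421875
J′(w) at (3.421875) = 0.84375

0.84375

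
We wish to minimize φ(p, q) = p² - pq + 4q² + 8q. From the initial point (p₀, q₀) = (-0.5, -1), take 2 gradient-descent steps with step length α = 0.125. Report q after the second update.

-1.0625

∇φ = (2p - q, -p + 8q + 8)
Step 1: at (-0.5, -1), ∇φ = (0, 0.5) → (-0.5, -1) − 0.125·(0, 0.5) = (-0.5, -1.0625)
Step 2: at (-0.5, -1.0625), ∇φ = (0.0625, 0) → (-0.5, -1.0625) − 0.125·(0.0625, 0) = (-0.5078125, -1.0625)
q = -1.0625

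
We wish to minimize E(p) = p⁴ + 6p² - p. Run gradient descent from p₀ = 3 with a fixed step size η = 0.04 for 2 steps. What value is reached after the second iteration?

1.84538368

E′(p) = 4p³ + 12p - 1
p₁ = 3 − 0.04·143 = -2.72
p₂ = -2.72 − 0.04·(-114.134592) = 1.84538368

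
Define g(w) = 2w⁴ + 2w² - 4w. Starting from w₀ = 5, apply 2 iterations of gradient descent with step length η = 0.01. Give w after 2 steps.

g′(w) = 8w³ + 4w - 4
Step 1: g′(5) = 1016; w₁ = 5 − 0.01·1016 = -5.16
Step 2: g′(-5.16) = -1123.744768; w₂ = -5.16 − 0.01·(-1123.744768) = 6.07744768

6.07744768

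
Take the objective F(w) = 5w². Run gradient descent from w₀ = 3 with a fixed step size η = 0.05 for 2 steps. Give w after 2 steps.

F′(w) = 10w
w₁ = 3 − 0.05·30 = 1.5
w₂ = 1.5 − 0.05·15 = 0.75

0.75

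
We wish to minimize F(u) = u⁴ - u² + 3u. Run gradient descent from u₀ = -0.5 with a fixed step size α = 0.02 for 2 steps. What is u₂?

-0.63798456

F′(u) = 4u³ - 2u + 3
u₁ = -0.5 − 0.02·3.5 = -0.57
u₂ = -0.57 − 0.02·3.399228 = -0.63798456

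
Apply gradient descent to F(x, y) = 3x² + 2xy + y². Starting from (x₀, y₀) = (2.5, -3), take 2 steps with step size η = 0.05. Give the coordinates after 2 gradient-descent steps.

(1.73, -2.86)

∇F = (6x + 2y, 2x + 2y)
(x₁, y₁) = (2.5, -3) − 0.05·(9, -1) = (2.05, -2.95)
(x₂, y₂) = (2.05, -2.95) − 0.05·(6.4, -1.8) = (1.73, -2.86)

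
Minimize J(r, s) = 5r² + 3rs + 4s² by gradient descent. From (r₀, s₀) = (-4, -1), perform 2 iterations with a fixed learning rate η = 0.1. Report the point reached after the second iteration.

∇J = (10r + 3s, 3r + 8s)
(r₁, s₁) = (-4, -1) − 0.1·(-43, -20) = (0.3, 1)
(r₂, s₂) = (0.3, 1) − 0.1·(6, 8.9) = (-0.3, 0.11)

(-0.3, 0.11)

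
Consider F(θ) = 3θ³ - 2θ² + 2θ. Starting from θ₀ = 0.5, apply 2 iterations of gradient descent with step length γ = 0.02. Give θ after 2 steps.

0.4141355

F′(θ) = 9θ² - 4θ + 2
Step 1: F′(0.5) = 2.25; θ₁ = 0.5 − 0.02·2.25 = 0.455
Step 2: F′(0.455) = 2.043225; θ₂ = 0.455 − 0.02·2.043225 = 0.4141355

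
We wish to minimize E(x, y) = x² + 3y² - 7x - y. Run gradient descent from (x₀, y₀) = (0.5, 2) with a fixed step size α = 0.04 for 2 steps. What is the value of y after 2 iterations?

1.2256

∇E = (2x - 7, 6y - 1)
Step 1: at (0.5, 2), ∇E = (-6, 11) → (0.5, 2) − 0.04·(-6, 11) = (0.74, 1.56)
Step 2: at (0.74, 1.56), ∇E = (-5.52, 8.36) → (0.74, 1.56) − 0.04·(-5.52, 8.36) = (0.9608, 1.2256)
y = 1.2256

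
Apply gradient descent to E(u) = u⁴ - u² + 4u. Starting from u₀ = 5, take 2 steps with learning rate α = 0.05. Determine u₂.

E′(u) = 4u³ - 2u + 4
Step 1: E′(5) = 494; u₁ = 5 − 0.05·494 = -19.7
Step 2: E′(-19.7) = -30538.092; u₂ = -19.7 − 0.05·(-30538.092) = 1507.2046

1507.2046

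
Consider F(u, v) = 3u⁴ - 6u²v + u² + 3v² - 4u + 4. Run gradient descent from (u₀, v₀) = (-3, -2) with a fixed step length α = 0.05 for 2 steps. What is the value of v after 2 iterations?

∇F = (12u³ - 12uv + 2u - 4, -6u² + 6v)
Step 1: at (-3, -2), ∇F = (-406, -66) → (-3, -2) − 0.05·(-406, -66) = (17.3, 1.3)
Step 2: at (17.3, 1.3), ∇F = (61893.324, -1787.94) → (17.3, 1.3) − 0.05·(61893.324, -1787.94) = (-3077.3662, 90.697)
v = 90.697

90.697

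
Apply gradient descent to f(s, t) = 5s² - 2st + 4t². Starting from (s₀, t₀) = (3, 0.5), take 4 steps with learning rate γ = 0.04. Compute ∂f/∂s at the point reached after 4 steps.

∇f = (10s - 2t, -2s + 8t)
(s₁, t₁) = (3, 0.5) − 0.04·(29, -2) = (1.84, 0.58)
(s₂, t₂) = (1.84, 0.58) − 0.04·(17.24, 0.96) = (1.1504, 0.5416)
(s₃, t₃) = (1.1504, 0.5416) − 0.04·(10.4208, 2.032) = (0.733568, 0.46032)
(s₄, t₄) = (0.733568, 0.46032) − 0.04·(6.41504, 2.215424) = (0.4769664, 0.37170304)
∂f/∂s at (0.4769664, 0.37170304) = 4.02625792

4.02625792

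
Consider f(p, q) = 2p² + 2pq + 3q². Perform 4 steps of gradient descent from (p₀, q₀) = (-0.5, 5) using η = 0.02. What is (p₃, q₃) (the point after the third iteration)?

∇f = (4p + 2q, 2p + 6q)
(p₁, q₁) = (-0.5, 5) − 0.02·(8, 29) = (-0.66, 4.42)
(p₂, q₂) = (-0.66, 4.42) − 0.02·(6.2, 25.2) = (-0.784, 3.916)
(p₃, q₃) = (-0.784, 3.916) − 0.02·(4.696, 21.928) = (-0.87792, 3.47744)

(-0.87792, 3.47744)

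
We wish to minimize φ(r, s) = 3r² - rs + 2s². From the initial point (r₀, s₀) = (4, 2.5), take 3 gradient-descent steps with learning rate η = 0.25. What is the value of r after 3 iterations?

∇φ = (6r - s, -r + 4s)
Step 1: at (4, 2.5), ∇φ = (21.5, 6) → (4, 2.5) − 0.25·(21.5, 6) = (-1.375, 1)
Step 2: at (-1.375, 1), ∇φ = (-9.25, 5.375) → (-1.375, 1) − 0.25·(-9.25, 5.375) = (0.9375, -0.34375)
Step 3: at (0.9375, -0.34375), ∇φ = (5.96875, -2.3125) → (0.9375, -0.34375) − 0.25·(5.96875, -2.3125) = (-0.5546875, 0.234375)
r = -0.5546875

-0.5546875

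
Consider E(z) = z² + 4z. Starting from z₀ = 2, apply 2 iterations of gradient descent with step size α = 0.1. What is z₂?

E′(z) = 2z + 4
Step 1: E′(2) = 8; z₁ = 2 − 0.1·8 = 1.2
Step 2: E′(1.2) = 6.4; z₂ = 1.2 − 0.1·6.4 = 0.56

0.56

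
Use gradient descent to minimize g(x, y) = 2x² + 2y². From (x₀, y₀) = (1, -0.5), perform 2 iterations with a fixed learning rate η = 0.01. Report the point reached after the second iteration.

(0.9216, -0.4608)

∇g = (4x, 4y)
(x₁, y₁) = (1, -0.5) − 0.01·(4, -2) = (0.96, -0.48)
(x₂, y₂) = (0.96, -0.48) − 0.01·(3.84, -1.92) = (0.9216, -0.4608)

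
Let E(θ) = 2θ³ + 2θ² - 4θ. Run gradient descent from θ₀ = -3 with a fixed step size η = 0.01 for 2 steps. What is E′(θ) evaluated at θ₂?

71.243867938176

E′(θ) = 6θ² + 4θ - 4
Step 1: E′(-3) = 38; θ₁ = -3 − 0.01·38 = -3.38
Step 2: E′(-3.38) = 51.0264; θ₂ = -3.38 − 0.01·51.0264 = -3.890264
E′(θ) at (-3.890264) = 71.243867938176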